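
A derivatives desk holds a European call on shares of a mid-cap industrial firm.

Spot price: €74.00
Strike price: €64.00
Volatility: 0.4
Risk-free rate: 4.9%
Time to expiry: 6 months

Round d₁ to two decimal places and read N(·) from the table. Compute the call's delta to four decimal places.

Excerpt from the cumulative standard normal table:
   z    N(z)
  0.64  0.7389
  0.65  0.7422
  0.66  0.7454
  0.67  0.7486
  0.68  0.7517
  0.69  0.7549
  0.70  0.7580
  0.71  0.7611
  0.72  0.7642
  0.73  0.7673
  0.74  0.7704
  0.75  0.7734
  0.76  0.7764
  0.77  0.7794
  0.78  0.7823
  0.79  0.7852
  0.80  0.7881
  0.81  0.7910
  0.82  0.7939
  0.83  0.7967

0.7704

σ√T = 0.4·√0.5 = 0.2828
d₁ = [ln(74/64) + (0.049 + ½·0.4²)·0.5] / (σ√T) = (0.1452 + 0.0645) / 0.2828 = 0.7413 ⇒ 0.74
N(d₁) = N(0.74) = 0.7704
Δ_call = N(d₁) = 0.7704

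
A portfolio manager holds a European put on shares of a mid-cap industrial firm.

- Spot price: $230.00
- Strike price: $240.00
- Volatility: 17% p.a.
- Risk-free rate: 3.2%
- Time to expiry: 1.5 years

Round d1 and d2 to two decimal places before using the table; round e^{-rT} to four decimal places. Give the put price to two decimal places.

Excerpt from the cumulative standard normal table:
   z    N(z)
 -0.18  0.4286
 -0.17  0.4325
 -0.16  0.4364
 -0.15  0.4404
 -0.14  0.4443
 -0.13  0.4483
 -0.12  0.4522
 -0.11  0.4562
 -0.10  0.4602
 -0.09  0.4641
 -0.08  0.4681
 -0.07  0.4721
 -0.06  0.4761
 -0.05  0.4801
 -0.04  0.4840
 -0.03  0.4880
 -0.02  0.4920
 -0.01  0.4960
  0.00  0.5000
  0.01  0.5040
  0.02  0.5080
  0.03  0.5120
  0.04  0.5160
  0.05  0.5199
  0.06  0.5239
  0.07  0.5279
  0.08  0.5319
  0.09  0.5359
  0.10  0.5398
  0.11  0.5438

T = 1.5;  σ√T = 0.2082
d₁ = [ln(230/240) + (0.032 + 0.17²/2)·1.5] / 0.2082 = [-0.0426 + 0.0697] / 0.2082 = 0.1302 → 0.13
d₂ = d₁ − σ√T = 0.1302 − 0.2082 = -0.0780 → -0.08
exp(−rT) = exp(−0.032·1.5) = 0.9531
N(−d₂) = N(0.08) = 0.5319;  N(−d₁) = N(-0.13) = 0.4483
P = 240·0.9531·0.5319 − 230·0.4483 = 121.6689 − 103.1090 = 18.5599

$18.56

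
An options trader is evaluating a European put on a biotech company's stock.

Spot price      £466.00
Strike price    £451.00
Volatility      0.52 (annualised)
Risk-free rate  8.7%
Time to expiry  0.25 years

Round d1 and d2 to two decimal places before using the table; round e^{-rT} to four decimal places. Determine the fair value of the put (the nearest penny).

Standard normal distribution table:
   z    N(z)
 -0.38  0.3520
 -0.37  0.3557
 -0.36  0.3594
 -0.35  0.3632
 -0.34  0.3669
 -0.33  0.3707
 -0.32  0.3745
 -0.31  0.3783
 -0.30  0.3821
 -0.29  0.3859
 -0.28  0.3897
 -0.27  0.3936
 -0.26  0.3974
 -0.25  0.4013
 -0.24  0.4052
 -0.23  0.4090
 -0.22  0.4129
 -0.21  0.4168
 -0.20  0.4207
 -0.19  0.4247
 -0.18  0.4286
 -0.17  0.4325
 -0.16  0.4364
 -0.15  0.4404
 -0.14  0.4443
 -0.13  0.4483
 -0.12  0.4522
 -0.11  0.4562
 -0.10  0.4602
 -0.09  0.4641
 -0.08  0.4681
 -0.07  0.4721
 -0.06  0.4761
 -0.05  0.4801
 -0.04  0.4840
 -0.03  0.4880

£35.60

σ√T = 0.52 × 0.5000 = 0.2600
ln(S/K) + (r + σ²/2)T = ln(466/451) + (0.087 + 0.52²/2)·0.25 = 0.0327 + 0.0556 = 0.0883
d₁ = 0.0883 / 0.2600 = 0.3395 ≈ 0.34
d₂ = d₁ − σ√T = 0.3395 − 0.2600 = 0.0795 ≈ 0.08
exp(−rT) = exp(−0.087·0.25) = 0.9785
N(−d₂) = N(-0.08) = 0.4681;  N(−d₁) = N(-0.34) = 0.3669
P = 451·0.9785·0.4681 − 466·0.3669 = 206.5742 − 170.9754 = 35.5988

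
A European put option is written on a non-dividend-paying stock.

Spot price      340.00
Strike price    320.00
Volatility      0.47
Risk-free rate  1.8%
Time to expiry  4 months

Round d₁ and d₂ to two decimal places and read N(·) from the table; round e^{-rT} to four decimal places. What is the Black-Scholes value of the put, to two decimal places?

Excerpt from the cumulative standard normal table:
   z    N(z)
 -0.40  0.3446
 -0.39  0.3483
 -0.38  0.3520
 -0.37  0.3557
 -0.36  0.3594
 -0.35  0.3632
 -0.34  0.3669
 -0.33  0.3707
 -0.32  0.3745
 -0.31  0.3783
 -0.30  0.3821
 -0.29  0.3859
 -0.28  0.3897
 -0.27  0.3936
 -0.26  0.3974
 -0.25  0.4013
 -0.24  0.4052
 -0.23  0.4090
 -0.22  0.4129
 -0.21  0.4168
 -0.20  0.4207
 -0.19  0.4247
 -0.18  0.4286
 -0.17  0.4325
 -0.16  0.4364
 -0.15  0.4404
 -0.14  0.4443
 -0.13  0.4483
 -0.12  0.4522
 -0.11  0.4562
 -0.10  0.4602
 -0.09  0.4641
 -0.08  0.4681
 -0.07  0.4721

25.43

σ√T = 0.47 × 0.5774 = 0.2714
d₁ = [ln(340/320) + (0.018 + ½·0.47²)·0.3333] / (σ√T) = (0.0606 + 0.0428) / 0.2714 = 0.3812 ⇒ 0.38
d₂ = 0.3812 − 0.2714 = 0.1098 ⇒ 0.11
e^(−rT) = e^(−0.018·0.3333) = 0.9940
N(−d₂) = N(-0.11) = 0.4562;  N(−d₁) = N(-0.38) = 0.3520
P = 320·0.9940·0.4562 − 340·0.3520 = 145.1081 − 119.6800 = 25.4281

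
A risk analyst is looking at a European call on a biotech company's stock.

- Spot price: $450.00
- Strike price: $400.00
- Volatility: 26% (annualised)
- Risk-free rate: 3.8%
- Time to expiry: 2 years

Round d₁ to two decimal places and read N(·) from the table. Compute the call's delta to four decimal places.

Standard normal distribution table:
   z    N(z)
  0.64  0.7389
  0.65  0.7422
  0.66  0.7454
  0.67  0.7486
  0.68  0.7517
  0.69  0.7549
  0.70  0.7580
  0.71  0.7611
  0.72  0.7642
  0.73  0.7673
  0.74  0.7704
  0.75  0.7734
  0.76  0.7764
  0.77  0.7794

0.7611

T = 2;  σ√T = 0.3677
d₁ = [ln(450/400) + (0.038 + 0.26²/2)·2] / 0.3677 = [0.1178 + 0.1436] / 0.3677 = 0.7109 ≈ 0.71
N(d₁) = N(0.71) = 0.7611
Δ_call = N(d₁) = 0.7611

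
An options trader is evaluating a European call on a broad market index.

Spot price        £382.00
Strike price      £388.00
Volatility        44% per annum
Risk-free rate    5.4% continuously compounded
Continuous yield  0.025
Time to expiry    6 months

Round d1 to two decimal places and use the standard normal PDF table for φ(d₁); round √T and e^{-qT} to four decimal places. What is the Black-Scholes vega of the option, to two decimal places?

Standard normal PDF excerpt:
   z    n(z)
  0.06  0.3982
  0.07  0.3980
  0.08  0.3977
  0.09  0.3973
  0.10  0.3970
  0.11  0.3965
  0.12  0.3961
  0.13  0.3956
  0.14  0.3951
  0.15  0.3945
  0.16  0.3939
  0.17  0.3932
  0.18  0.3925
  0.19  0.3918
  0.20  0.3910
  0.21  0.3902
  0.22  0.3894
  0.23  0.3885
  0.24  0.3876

σ√T = 0.44 × 0.7071 = 0.3111
d₁ = [ln(382/388) + (0.054 − 0.025 + ½·0.44²)·0.5] / (σ√T) = (-0.0156 + 0.0629) / 0.3111 = 0.1521 ⇒ 0.15
√T = √0.5 = 0.7071
φ(d₁) = φ(0.15) = 0.3945
exp(−qT) = exp(−0.025·0.5) = 0.9876
vega = S·exp(−qT)·φ(d₁)·√T = 382·0.9876·0.3945·0.7071 = 105.2379
(Vega is the same for a European call and put with the same parameters.)

105.24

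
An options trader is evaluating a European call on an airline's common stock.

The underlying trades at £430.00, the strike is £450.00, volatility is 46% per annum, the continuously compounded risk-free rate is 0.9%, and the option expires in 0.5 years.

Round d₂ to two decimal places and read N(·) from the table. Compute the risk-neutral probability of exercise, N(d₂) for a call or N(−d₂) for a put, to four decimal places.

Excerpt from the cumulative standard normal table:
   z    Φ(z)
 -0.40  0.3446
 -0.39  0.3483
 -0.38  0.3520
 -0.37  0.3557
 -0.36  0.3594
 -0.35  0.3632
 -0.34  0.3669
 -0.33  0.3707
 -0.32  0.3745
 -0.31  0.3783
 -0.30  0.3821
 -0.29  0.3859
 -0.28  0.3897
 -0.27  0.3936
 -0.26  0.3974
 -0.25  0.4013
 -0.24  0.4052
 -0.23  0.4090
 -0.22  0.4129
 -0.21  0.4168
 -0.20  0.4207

0.3859

σ√T = 0.46 × 0.7071 = 0.3253
ln(S/K) + (r + σ²/2)T = ln(430/450) + (0.009 + 0.46²/2)·0.5 = -0.0455 + 0.0574 = 0.0119
d₁ = 0.0119 / 0.3253 = 0.0367 → 0.04
d₂ = d₁ − σ√T = 0.0367 − 0.3253 = -0.2886 → -0.29
Risk-neutral Pr[S_T > K] = N(d₂) = N(-0.29) = 0.3859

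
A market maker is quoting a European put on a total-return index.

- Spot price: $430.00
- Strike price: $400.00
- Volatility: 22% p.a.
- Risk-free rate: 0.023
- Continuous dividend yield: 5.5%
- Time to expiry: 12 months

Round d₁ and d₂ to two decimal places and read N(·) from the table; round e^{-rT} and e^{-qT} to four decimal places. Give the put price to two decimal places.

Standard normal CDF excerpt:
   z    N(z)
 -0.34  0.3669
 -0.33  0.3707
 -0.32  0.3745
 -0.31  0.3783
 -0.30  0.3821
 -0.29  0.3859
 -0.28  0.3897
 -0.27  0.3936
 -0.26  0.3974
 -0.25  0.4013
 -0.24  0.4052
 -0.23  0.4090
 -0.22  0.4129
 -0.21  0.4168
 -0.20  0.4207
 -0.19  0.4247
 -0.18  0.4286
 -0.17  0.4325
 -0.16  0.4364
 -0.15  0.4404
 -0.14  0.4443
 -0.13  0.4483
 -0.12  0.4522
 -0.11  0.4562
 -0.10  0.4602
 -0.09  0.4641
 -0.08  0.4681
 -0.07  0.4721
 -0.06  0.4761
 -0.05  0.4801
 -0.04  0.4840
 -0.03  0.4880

T = 1;  σ√T = 0.2200
d₁ = [ln(430/400) + (0.023 − 0.055 + ½·0.22²)·1] / (σ√T) = (0.0723 − 0.0078) / 0.2200 = 0.2933 → 0.29
d₂ = 0.2933 − 0.2200 = 0.0733 → 0.07
e^(−qT) = e^(−0.055·1) = 0.9465;  e^(−rT) = e^(−0.023·1) = 0.9773
N(−d₂) = N(-0.07) = 0.4721;  N(−d₁) = N(-0.29) = 0.3859
P = 400·0.9773·0.4721 − 430·0.9465·0.3859 = 184.5533 − 157.0594 = 27.4940

$27.49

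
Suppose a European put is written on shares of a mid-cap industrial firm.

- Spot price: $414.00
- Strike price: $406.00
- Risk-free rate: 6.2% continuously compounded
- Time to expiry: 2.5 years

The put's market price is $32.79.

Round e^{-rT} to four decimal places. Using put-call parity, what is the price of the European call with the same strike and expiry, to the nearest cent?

$99.09

exp(−rT) = exp(−0.062·2.5) = 0.8564
Put-call parity: C − P = S − K·e^(−rT) = 414 − 406·0.8564 = 414 − 347.6984 = 66.3016
C = P + (C − P) = 32.79 + (66.3016) = 99.0916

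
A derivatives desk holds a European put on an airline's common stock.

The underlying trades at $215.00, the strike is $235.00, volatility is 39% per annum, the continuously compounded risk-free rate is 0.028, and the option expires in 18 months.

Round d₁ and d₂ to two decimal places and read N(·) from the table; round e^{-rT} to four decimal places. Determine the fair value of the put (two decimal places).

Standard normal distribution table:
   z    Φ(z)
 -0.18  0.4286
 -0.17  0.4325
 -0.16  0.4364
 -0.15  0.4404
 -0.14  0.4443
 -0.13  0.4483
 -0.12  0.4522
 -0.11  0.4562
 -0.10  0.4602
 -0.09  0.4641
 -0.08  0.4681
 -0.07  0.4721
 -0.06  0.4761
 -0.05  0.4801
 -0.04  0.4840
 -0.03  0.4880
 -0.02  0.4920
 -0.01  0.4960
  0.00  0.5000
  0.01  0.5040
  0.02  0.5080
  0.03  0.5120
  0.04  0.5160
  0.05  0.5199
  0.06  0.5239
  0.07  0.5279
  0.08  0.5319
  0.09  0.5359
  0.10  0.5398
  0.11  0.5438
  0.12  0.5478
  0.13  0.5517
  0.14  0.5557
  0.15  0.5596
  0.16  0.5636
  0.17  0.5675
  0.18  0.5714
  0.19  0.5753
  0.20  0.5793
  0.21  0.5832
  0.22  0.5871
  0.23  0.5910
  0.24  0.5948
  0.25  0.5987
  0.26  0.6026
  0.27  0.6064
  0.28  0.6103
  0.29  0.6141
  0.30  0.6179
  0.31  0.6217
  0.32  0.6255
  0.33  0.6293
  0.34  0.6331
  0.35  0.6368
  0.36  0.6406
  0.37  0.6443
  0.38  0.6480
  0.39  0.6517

σ√T = 0.39 × 1.2247 = 0.4777
d₁ = [ln(215/235) + (0.028 + ½·0.39²)·1.5] / (σ√T) = (-0.0889 + 0.1561) / 0.4777 = 0.1405 → 0.14
d₂ = 0.1405 − 0.4777 = -0.3371 → -0.34
e^(−rT) = e^(−0.028·1.5) = 0.9589
N(−d₂) = N(0.34) = 0.6331;  N(−d₁) = N(-0.14) = 0.4443
P = 235·0.9589·0.6331 − 215·0.4443 = 142.6637 − 95.5245 = 47.1392

$47.14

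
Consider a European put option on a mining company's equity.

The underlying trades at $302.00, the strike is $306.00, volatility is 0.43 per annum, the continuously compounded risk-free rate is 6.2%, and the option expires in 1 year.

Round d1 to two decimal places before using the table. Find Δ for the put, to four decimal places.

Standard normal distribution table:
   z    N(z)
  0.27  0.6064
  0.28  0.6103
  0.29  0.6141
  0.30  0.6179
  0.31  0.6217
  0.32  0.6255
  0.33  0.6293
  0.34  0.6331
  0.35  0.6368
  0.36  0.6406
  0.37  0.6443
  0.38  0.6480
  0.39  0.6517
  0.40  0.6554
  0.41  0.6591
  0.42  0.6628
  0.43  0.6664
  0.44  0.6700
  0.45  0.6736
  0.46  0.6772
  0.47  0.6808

T = 1;  σ√T = 0.4300
ln(S/K) + (r + σ²/2)T = ln(302/306) + (0.062 + 0.43²/2)·1 = -0.0132 + 0.1544 = 0.1413
d₁ = 0.1413 / 0.4300 = 0.3286 which rounds to 0.33
N(d₁) = N(0.33) = 0.6293
Δ_put = N(d₁) − 1 = 0.6293 − 1 = -0.3707

-0.3707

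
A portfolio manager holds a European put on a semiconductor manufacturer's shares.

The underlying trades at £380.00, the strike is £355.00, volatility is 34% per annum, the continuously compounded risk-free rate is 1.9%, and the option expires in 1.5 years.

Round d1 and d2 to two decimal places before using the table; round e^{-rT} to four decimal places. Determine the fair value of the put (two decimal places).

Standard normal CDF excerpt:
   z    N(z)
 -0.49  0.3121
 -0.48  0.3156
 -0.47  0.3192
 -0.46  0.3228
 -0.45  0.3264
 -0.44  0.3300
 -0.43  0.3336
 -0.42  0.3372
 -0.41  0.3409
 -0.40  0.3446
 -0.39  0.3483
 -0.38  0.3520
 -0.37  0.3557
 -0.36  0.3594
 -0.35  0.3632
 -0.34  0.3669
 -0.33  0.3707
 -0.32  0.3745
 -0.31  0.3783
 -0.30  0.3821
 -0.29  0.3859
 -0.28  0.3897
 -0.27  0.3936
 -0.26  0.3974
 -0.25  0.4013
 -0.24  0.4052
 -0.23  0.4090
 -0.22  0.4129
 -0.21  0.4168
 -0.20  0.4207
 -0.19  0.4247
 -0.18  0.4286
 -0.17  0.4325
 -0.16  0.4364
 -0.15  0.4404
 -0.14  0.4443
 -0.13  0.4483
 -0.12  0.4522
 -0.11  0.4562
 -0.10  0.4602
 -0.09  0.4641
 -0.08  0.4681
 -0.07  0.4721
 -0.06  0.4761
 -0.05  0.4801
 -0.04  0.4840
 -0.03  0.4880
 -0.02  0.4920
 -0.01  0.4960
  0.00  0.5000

£44.35

σ√T = 0.34·√1.5 = 0.4164
d₁ = [ln(380/355) + (0.019 + 0.34²/2)·1.5] / 0.4164 = [0.0681 + 0.1152] / 0.4164 = 0.4401 → 0.44
d₂ = d₁ − σ√T = 0.4401 − 0.4164 = 0.0237 → 0.02
e^(−rT) = e^(−0.019·1.5) = 0.9719
N(−d₂) = N(-0.02) = 0.4920;  N(−d₁) = N(-0.44) = 0.3300
P = 355·0.9719·0.4920 − 380·0.3300 = 169.7521 − 125.4000 = 44.3521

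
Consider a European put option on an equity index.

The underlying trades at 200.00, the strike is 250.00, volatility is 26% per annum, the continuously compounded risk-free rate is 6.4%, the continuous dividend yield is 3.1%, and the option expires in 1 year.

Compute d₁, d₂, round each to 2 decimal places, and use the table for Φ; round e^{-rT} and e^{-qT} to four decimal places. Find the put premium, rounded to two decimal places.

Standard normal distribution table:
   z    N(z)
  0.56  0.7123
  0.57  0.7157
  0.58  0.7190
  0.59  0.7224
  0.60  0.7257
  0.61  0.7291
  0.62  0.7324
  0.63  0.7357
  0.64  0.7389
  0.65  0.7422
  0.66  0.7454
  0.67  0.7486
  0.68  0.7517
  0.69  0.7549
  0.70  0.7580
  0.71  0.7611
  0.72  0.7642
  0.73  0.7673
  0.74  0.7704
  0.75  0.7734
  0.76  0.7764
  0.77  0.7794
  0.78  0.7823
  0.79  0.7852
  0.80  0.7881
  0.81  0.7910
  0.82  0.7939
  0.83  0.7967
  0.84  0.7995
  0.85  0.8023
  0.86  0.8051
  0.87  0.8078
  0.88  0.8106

48.08

σ√T = 0.26 × 1.0000 = 0.2600
d₁ = [ln(200/250) + (0.064 − 0.031 + 0.26²/2)·1] / 0.2600 = [-0.2231 + 0.0668] / 0.2600 = -0.6013 ⇒ -0.60
d₂ = d₁ − σ√T = -0.6013 − 0.2600 = -0.8613 ⇒ -0.86
e^(−qT) = e^(−0.031·1) = 0.9695;  e^(−rT) = e^(−0.064·1) = 0.9380
P = 250·0.9380·N(0.86) − 200·0.9695·N(0.60) = 250·0.9380·0.8051 − 200·0.9695·0.7257 = 188.7960 − 140.7132 = 48.0827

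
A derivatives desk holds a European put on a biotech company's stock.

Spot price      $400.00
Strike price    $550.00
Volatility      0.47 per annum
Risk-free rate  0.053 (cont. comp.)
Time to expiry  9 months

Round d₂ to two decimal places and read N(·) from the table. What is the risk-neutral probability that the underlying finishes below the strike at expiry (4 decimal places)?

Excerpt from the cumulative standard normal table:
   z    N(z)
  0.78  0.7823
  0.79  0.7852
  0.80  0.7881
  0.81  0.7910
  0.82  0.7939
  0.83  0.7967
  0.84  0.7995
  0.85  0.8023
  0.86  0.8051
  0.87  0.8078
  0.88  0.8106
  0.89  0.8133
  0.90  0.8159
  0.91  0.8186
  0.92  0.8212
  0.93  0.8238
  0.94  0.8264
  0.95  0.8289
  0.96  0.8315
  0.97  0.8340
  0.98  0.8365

T = 0.75;  σ√T = 0.4070
d₁ = [ln(400/550) + (0.053 + 0.47²/2)·0.75] / 0.4070 = [-0.3185 + 0.1226] / 0.4070 = -0.4812 which rounds to -0.48
d₂ = d₁ − σ√T = -0.4812 − 0.4070 = -0.8882 which rounds to -0.89
Pr(exercise) under Q = N(−d₂) = N(0.89) = 0.8133

0.8133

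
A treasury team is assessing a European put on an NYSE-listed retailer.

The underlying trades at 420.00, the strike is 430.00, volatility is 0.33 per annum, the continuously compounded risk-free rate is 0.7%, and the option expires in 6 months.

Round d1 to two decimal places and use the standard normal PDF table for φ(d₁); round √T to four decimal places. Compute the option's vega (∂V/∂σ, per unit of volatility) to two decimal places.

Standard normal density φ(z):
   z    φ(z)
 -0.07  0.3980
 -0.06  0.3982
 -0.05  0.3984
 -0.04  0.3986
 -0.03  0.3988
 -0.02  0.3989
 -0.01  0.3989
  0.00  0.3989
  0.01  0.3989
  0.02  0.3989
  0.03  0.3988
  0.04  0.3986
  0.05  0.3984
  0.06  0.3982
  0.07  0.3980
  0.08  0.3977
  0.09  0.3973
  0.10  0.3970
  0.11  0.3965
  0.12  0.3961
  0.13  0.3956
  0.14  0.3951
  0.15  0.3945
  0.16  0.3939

T = 0.5;  σ√T = 0.2333
d₁ = [ln(420/430) + (0.007 + ½·0.33²)·0.5] / (σ√T) = (-0.0235 + 0.0307) / 0.2333 = 0.0308 ⇒ 0.03
√T = √0.5 = 0.7071
φ(d₁) = φ(0.03) = 0.3988
vega = S·φ(d₁)·√T = 420·0.3988·0.7071 = 118.4364

118.44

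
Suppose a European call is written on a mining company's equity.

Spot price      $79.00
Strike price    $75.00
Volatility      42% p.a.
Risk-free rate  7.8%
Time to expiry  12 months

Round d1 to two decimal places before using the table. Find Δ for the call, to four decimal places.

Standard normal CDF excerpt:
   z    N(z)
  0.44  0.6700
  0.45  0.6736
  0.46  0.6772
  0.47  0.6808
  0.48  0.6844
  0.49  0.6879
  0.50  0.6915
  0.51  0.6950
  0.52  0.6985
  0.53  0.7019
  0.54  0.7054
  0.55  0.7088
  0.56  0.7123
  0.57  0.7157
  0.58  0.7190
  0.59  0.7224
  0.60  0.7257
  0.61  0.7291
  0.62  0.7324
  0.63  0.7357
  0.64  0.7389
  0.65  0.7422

σ√T = 0.42·√1 = 0.4200
d₁ = [ln(79/75) + (0.078 + 0.42²/2)·1] / 0.4200 = [0.0520 + 0.1662] / 0.4200 = 0.5194 ≈ 0.52
N(d₁) = N(0.52) = 0.6985
Δ_call = N(d₁) = 0.6985

0.6985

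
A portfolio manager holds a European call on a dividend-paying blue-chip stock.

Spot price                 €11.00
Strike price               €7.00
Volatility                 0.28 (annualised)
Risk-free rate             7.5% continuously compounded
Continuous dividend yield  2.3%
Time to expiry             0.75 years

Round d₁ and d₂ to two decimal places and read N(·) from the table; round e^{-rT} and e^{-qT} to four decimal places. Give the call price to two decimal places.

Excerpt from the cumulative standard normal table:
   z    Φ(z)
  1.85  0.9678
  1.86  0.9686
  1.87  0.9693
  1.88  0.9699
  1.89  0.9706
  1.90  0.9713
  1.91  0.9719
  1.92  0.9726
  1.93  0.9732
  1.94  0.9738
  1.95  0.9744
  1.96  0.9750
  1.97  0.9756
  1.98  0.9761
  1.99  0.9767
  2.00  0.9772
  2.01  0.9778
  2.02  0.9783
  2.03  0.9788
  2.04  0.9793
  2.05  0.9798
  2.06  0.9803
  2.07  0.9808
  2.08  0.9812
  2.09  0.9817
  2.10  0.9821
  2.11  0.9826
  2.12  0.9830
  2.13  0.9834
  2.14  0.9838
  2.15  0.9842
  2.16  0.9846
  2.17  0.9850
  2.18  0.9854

T = 0.75;  σ√T = 0.2425
d₁ = [ln(11/7) + (0.075 − 0.023 + 0.28²/2)·0.75] / 0.2425 = [0.4520 + 0.0684] / 0.2425 = 2.1460 → 2.15
d₂ = d₁ − σ√T = 2.1460 − 0.2425 = 1.9035 → 1.90
exp(−qT) = exp(−0.023·0.75) = 0.9829;  exp(−rT) = exp(−0.075·0.75) = 0.9453
C = 11·0.9829·N(2.15) − 7·0.9453·N(1.90) = 11·0.9829·0.9842 − 7·0.9453·0.9713 = 10.6411 − 6.4272 = 4.2139

€4.21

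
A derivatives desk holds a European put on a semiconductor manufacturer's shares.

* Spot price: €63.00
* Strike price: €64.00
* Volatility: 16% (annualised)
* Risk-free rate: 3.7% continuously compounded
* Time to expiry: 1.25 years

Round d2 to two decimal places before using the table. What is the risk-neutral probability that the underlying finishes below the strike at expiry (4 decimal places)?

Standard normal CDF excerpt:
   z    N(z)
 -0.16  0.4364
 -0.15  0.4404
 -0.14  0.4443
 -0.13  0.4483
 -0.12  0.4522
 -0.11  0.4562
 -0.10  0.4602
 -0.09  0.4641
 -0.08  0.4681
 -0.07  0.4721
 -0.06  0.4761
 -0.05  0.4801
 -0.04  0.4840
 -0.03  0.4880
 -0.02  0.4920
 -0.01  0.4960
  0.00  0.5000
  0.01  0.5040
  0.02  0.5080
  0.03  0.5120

T = 1.25;  σ√T = 0.1789
d₁ = [ln(63/64) + (0.037 + 0.16²/2)·1.25] / 0.1789 = [-0.0157 + 0.0622] / 0.1789 = 0.2600 → 0.26
d₂ = d₁ − σ√T = 0.2600 − 0.1789 = 0.0811 → 0.08
Pr(exercise) under Q = N(−d₂) = N(-0.08) = 0.4681

0.4681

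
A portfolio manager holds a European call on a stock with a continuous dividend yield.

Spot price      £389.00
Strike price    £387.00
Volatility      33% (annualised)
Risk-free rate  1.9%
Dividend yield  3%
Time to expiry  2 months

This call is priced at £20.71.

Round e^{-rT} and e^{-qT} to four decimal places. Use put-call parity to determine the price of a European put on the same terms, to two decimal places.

e^(−qT) = e^(−0.03·0.1667) = 0.9950;  e^(−rT) = e^(−0.019·0.1667) = 0.9968
Put-call parity: C − P = S·e^(−qT) − K·e^(−rT) = 389·0.9950 − 387·0.9968 = 387.0550 − 385.7616 = 1.2934
P = C − (C − P) = 20.71 − (1.2934) = 19.4166

£19.42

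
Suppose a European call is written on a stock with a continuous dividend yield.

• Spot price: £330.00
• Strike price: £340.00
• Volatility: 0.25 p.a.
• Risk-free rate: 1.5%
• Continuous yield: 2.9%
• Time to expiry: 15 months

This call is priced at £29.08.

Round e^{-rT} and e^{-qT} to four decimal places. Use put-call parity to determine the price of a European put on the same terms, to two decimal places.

exp(−qT) = exp(−0.029·1.25) = 0.9644;  exp(−rT) = exp(−0.015·1.25) = 0.9814
Put-call parity: C − P = S·e^(−qT) − K·e^(−rT) = 330·0.9644 − 340·0.9814 = 318.2520 − 333.6760 = -15.4240
P = C − (C − P) = 29.08 − (-15.4240) = 44.5040

£44.50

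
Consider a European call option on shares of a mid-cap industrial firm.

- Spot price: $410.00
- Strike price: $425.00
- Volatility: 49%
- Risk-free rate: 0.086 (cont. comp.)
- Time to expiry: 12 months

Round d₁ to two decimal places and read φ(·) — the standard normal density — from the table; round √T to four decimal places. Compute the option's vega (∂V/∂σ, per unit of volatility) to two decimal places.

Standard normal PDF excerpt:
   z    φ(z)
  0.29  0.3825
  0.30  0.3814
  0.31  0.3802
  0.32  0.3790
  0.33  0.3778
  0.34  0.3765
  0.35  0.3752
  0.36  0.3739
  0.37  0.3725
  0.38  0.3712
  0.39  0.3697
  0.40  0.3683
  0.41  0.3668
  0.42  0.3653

153.83

T = 1;  σ√T = 0.4900
d₁ = [ln(410/425) + (0.086 + 0.49²/2)·1] / 0.4900 = [-0.0359 + 0.2060] / 0.4900 = 0.3472 ⇒ 0.35
√T = √1 = 1.0000
φ(d₁) = φ(0.35) = 0.3752
vega = S·φ(d₁)·√T = 410·0.3752·1.0000 = 153.8320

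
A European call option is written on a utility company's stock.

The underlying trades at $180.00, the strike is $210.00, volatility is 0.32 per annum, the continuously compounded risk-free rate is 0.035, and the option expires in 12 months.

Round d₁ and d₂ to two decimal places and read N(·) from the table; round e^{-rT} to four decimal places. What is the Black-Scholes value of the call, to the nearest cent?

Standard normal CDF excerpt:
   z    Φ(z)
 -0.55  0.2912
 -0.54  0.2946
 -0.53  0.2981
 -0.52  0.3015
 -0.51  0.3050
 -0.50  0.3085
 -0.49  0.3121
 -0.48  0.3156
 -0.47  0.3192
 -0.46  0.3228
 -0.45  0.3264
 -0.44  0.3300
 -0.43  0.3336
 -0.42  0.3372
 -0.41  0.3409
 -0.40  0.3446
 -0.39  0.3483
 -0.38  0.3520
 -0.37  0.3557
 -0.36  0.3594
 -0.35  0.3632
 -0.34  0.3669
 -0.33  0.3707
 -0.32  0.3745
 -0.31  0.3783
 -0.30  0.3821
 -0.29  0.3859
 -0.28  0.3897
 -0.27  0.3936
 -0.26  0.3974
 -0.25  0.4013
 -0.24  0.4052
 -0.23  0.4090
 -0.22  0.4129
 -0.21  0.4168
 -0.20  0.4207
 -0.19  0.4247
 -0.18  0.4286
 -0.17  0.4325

$14.58

T = 1;  σ√T = 0.3200
d₁ = [ln(180/210) + (0.035 + 0.32²/2)·1] / 0.3200 = [-0.1542 + 0.0862] / 0.3200 = -0.2123 which rounds to -0.21
d₂ = d₁ − σ√T = -0.2123 − 0.3200 = -0.5323 which rounds to -0.53
e^(−rT) = e^(−0.035·1) = 0.9656
N(d₁) = N(-0.21) = 0.4168;  N(d₂) = N(-0.53) = 0.2981
C = 180·0.4168 − 210·0.9656·0.2981 = 75.0240 − 60.4475 = 14.5765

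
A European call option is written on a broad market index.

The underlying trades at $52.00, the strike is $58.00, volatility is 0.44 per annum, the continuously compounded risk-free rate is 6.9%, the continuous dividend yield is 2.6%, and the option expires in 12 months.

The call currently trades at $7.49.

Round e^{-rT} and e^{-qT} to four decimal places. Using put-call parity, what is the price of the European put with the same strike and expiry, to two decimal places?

e^(−qT) = e^(−0.026·1) = 0.9743;  e^(−rT) = e^(−0.069·1) = 0.9333
Put-call parity: C − P = S·e^(−qT) − K·e^(−rT) = 52·0.9743 − 58·0.9333 = 50.6636 − 54.1314 = -3.4678
P = C − (C − P) = 7.49 − (-3.4678) = 10.9578

$10.96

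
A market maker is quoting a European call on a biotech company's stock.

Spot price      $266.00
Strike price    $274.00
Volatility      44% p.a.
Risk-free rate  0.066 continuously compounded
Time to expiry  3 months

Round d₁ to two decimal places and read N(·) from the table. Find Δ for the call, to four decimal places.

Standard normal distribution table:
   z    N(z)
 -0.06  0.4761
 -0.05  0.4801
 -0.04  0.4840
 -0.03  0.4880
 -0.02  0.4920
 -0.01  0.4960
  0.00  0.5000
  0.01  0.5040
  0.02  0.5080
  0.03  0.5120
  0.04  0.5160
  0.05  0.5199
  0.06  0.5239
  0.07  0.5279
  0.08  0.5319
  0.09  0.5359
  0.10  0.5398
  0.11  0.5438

0.5199

σ√T = 0.44·√0.25 = 0.2200
d₁ = [ln(266/274) + (0.066 + 0.44²/2)·0.25] / 0.2200 = [-0.0296 + 0.0407] / 0.2200 = 0.0503 → 0.05
N(d₁) = N(0.05) = 0.5199
Δ_call = N(d₁) = 0.5199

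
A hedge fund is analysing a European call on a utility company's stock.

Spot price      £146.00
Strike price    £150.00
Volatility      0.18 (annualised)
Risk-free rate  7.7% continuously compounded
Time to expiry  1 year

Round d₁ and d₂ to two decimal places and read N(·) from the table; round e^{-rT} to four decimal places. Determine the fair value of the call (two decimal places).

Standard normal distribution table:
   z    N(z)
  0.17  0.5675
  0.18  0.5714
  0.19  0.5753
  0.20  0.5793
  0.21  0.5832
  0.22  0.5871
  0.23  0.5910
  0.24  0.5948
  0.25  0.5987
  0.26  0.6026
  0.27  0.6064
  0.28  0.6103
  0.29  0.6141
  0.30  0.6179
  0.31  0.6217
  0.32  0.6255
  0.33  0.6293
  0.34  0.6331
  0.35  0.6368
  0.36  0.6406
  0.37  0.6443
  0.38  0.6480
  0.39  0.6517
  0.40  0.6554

σ√T = 0.18 × 1.0000 = 0.1800
ln(S/K) + (r + σ²/2)T = ln(146/150) + (0.077 + 0.18²/2)·1 = -0.0270 + 0.0932 = 0.0662
d₁ = 0.0662 / 0.1800 = 0.3676 which rounds to 0.37
d₂ = d₁ − σ√T = 0.3676 − 0.1800 = 0.1876 which rounds to 0.19
exp(−rT) = exp(−0.077·1) = 0.9259
N(d₁) = N(0.37) = 0.6443;  N(d₂) = N(0.19) = 0.5753
C = 146·0.6443 − 150·0.9259·0.5753 = 94.0678 − 79.9005 = 14.1673

£14.17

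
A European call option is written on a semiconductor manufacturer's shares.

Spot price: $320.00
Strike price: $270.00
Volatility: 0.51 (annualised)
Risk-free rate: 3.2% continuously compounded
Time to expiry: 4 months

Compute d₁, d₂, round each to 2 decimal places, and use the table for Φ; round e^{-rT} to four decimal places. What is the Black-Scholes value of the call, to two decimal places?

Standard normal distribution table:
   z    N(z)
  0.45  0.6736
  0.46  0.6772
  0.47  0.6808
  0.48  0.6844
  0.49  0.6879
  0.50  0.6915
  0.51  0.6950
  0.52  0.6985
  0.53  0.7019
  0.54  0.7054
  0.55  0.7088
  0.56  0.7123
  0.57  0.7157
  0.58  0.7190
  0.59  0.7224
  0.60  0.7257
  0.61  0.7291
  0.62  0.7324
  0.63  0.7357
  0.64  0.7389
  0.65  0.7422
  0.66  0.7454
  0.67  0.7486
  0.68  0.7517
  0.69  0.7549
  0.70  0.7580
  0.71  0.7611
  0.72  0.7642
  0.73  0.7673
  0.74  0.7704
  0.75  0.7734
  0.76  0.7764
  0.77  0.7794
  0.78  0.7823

σ√T = 0.51 × 0.5774 = 0.2944
d₁ = [ln(320/270) + (0.032 + 0.51²/2)·0.3333] / 0.2944 = [0.1699 + 0.0540] / 0.2944 = 0.7605 → 0.76
d₂ = d₁ − σ√T = 0.7605 − 0.2944 = 0.4660 → 0.47
e^(−rT) = e^(−0.032·0.3333) = 0.9894
N(d₁) = N(0.76) = 0.7764;  N(d₂) = N(0.47) = 0.6808
C = 320·0.7764 − 270·0.9894·0.6808 = 248.4480 − 181.8676 = 66.5804

$66.58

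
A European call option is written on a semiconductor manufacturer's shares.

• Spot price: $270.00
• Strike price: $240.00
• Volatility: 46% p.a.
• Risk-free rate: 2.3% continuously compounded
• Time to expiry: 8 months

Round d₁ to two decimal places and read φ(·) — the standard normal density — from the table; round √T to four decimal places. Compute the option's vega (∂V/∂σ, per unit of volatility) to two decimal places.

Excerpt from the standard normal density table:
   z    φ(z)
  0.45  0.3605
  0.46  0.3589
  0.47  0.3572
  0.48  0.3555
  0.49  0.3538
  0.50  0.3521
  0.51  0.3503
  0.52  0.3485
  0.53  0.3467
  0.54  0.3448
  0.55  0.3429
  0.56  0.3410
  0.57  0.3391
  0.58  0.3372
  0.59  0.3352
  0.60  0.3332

76.01

σ√T = 0.46·√0.6667 = 0.3756
d₁ = [ln(270/240) + (0.023 + ½·0.46²)·0.6667] / (σ√T) = (0.1178 + 0.0859) / 0.3756 = 0.5422 which rounds to 0.54
√T = √0.6667 = 0.8165
φ(d₁) = φ(0.54) = 0.3448
vega = S·φ(d₁)·√T = 270·0.3448·0.8165 = 76.0129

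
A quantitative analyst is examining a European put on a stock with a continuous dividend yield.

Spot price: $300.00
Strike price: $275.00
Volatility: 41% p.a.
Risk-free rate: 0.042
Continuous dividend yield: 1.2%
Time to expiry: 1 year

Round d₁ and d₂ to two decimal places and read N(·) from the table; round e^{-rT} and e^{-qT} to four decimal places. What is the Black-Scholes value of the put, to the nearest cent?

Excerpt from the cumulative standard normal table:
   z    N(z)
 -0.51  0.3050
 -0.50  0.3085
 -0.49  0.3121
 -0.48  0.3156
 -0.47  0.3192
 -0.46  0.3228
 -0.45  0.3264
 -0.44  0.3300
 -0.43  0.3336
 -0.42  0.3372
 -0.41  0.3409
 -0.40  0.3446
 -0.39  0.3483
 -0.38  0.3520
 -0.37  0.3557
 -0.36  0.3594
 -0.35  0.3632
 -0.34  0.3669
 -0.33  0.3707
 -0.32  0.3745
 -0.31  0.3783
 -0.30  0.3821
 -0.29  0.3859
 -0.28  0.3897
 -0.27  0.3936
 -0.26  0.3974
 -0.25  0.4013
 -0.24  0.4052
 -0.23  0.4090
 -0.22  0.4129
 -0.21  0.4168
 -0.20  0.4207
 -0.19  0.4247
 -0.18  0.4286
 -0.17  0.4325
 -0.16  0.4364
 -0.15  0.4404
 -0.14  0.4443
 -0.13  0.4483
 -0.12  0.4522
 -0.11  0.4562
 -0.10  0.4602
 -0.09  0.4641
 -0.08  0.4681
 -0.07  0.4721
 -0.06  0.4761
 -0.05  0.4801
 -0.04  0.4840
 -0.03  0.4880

$30.92

σ√T = 0.41·√1 = 0.4100
d₁ = [ln(300/275) + (0.042 − 0.012 + 0.41²/2)·1] / 0.4100 = [0.0870 + 0.1140] / 0.4100 = 0.4904 which rounds to 0.49
d₂ = d₁ − σ√T = 0.4904 − 0.4100 = 0.0804 which rounds to 0.08
e^(−qT) = e^(−0.012·1) = 0.9881;  e^(−rT) = e^(−0.042·1) = 0.9589
N(−d₂) = N(-0.08) = 0.4681;  N(−d₁) = N(-0.49) = 0.3121
P = 275·0.9589·0.4681 − 300·0.9881·0.3121 = 123.4368 − 92.5158 = 30.9210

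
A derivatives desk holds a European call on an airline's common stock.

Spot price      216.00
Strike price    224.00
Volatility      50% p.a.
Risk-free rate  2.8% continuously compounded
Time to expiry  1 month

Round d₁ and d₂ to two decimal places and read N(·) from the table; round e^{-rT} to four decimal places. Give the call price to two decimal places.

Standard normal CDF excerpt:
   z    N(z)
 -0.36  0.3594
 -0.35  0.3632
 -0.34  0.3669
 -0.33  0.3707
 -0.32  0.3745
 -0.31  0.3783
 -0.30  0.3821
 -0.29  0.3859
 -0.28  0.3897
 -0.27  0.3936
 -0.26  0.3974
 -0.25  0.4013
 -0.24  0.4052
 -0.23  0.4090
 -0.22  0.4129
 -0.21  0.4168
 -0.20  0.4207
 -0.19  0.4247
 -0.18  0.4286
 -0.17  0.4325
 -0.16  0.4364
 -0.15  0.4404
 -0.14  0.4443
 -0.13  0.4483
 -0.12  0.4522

9.72

T = 0.08333;  σ√T = 0.1443
ln(S/K) + (r + σ²/2)T = ln(216/224) + (0.028 + 0.5²/2)·0.08333 = -0.0364 + 0.0127 = -0.0236
d₁ = -0.0236 / 0.1443 = -0.1636 which rounds to -0.16
d₂ = d₁ − σ√T = -0.1636 − 0.1443 = -0.3080 which rounds to -0.31
exp(−rT) = exp(−0.028·0.08333) = 0.9977
N(d₁) = N(-0.16) = 0.4364;  N(d₂) = N(-0.31) = 0.3783
C = 216·0.4364 − 224·0.9977·0.3783 = 94.2624 − 84.5443 = 9.7181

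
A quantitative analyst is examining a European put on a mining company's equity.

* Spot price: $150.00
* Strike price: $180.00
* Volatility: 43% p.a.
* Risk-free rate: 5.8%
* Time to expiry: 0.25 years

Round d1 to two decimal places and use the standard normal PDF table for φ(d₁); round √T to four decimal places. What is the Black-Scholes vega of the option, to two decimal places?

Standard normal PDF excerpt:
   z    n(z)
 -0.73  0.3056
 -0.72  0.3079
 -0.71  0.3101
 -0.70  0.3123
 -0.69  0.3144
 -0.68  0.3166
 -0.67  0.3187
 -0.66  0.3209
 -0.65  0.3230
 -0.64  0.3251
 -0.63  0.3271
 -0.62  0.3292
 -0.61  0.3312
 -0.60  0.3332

23.90

σ√T = 0.43·√0.25 = 0.2150
d₁ = [ln(150/180) + (0.058 + 0.43²/2)·0.25] / 0.2150 = [-0.1823 + 0.0376] / 0.2150 = -0.6731 which rounds to -0.67
√T = √0.25 = 0.5000
φ(d₁) = φ(-0.67) = 0.3187
vega = S·φ(d₁)·√T = 150·0.3187·0.5000 = 23.9025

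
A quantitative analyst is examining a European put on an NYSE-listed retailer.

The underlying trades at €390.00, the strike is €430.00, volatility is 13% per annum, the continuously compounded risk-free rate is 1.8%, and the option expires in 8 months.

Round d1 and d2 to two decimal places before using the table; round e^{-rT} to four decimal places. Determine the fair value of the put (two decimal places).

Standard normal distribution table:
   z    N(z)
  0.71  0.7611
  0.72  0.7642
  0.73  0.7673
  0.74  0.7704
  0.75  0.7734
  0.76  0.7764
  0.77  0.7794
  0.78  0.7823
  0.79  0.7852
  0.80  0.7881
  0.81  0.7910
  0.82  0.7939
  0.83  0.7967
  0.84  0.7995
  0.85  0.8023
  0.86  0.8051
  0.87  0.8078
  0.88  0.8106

€40.45

σ√T = 0.13 × 0.8165 = 0.1061
d₁ = [ln(390/430) + (0.018 + 0.13²/2)·0.6667] / 0.1061 = [-0.0976 + 0.0176] / 0.1061 = -0.7537 ⇒ -0.75
d₂ = d₁ − σ√T = -0.7537 − 0.1061 = -0.8599 ⇒ -0.86
e^(−rT) = e^(−0.018·0.6667) = 0.9881
N(−d₂) = N(0.86) = 0.8051;  N(−d₁) = N(0.75) = 0.7734
P = 430·0.9881·0.8051 − 390·0.7734 = 342.0733 − 301.6260 = 40.4473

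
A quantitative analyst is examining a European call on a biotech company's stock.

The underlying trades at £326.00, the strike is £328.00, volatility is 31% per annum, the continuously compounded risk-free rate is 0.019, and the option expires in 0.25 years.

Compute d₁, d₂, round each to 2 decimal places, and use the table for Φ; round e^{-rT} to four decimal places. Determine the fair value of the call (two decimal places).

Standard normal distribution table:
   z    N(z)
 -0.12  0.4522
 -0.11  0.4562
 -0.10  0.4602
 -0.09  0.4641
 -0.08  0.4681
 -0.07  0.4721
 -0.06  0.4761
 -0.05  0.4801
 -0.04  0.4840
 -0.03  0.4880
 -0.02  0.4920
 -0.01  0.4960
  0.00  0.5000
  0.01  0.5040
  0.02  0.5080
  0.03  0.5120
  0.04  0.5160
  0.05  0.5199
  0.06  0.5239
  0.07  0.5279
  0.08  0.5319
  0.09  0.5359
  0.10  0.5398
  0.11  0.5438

T = 0.25;  σ√T = 0.1550
ln(S/K) + (r + σ²/2)T = ln(326/328) + (0.019 + 0.31²/2)·0.25 = -0.0061 + 0.0168 = 0.0106
d₁ = 0.0106 / 0.1550 = 0.0687 which rounds to 0.07
d₂ = d₁ − σ√T = 0.0687 − 0.1550 = -0.0863 which rounds to -0.09
e^(−rT) = e^(−0.019·0.25) = 0.9953
N(d₁) = N(0.07) = 0.5279;  N(d₂) = N(-0.09) = 0.4641
C = 326·0.5279 − 328·0.9953·0.4641 = 172.0954 − 151.5093 = 20.5861

£20.59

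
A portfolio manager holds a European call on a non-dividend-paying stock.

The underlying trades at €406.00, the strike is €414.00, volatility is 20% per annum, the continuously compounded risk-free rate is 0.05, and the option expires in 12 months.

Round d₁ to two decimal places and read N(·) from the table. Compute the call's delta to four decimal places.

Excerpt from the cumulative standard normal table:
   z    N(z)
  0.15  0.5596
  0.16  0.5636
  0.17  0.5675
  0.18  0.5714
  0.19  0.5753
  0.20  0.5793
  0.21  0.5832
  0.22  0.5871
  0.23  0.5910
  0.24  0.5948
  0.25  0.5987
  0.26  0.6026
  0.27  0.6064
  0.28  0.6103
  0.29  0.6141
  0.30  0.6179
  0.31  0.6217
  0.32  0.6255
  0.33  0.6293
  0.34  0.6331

0.5987

σ√T = 0.2·√1 = 0.2000
d₁ = [ln(406/414) + (0.05 + 0.2²/2)·1] / 0.2000 = [-0.0195 + 0.0700] / 0.2000 = 0.2524 → 0.25
N(d₁) = N(0.25) = 0.5987
Δ_call = N(d₁) = 0.5987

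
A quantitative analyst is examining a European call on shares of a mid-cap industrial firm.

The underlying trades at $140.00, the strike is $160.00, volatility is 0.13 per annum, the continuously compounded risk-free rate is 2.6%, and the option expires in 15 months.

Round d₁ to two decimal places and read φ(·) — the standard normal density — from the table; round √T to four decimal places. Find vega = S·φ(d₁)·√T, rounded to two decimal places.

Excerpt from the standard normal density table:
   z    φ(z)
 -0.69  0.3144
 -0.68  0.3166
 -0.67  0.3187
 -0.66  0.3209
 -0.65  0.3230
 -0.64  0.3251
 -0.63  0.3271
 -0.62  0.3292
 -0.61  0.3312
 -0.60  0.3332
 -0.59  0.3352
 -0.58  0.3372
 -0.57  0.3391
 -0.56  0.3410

51.53

σ√T = 0.13·√1.25 = 0.1453
d₁ = [ln(140/160) + (0.026 + 0.13²/2)·1.25] / 0.1453 = [-0.1335 + 0.0431] / 0.1453 = -0.6224 which rounds to -0.62
√T = √1.25 = 1.1180
φ(d₁) = φ(-0.62) = 0.3292
vega = S·φ(d₁)·√T = 140·0.3292·1.1180 = 51.5264
(The put has the same vega.)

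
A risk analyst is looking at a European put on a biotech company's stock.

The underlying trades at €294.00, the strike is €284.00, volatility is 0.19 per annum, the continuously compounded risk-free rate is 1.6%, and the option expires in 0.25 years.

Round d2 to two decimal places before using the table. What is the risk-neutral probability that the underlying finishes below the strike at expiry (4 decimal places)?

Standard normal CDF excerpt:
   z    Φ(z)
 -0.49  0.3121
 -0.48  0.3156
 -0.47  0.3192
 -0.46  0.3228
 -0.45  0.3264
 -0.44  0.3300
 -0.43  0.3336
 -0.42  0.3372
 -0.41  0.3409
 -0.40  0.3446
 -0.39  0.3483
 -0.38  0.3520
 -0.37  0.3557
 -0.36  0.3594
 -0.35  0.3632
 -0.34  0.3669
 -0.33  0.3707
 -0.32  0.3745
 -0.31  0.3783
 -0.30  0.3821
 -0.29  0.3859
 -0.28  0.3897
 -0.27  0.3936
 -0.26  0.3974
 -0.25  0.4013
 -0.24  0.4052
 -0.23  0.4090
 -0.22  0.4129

0.3594

σ√T = 0.19·√0.25 = 0.0950
d₁ = [ln(294/284) + (0.016 + 0.19²/2)·0.25] / 0.0950 = [0.0346 + 0.0085] / 0.0950 = 0.4539 which rounds to 0.45
d₂ = d₁ − σ√T = 0.4539 − 0.0950 = 0.3589 which rounds to 0.36
Pr(exercise) under Q = N(−d₂) = N(-0.36) = 0.3594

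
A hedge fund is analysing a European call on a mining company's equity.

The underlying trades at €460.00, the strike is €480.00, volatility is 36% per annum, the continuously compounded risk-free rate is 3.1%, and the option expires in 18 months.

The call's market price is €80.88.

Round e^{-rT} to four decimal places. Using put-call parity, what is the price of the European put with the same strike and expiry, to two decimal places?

€79.09

e^(−rT) = e^(−0.031·1.5) = 0.9546
Put-call parity: C − P = S − K·e^(−rT) = 460 − 480·0.9546 = 460 − 458.2080 = 1.7920
P = C − (C − P) = 80.88 − (1.7920) = 79.0880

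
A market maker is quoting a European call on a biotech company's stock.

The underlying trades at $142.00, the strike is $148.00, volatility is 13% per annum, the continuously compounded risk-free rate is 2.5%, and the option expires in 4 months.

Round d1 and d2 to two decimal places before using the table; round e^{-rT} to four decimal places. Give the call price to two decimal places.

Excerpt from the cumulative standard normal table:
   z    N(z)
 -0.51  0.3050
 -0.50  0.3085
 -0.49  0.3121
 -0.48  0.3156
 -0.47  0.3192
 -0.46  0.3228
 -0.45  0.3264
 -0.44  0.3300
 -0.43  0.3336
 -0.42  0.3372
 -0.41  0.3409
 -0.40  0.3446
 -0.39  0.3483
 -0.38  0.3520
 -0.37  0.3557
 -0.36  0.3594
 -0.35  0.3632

$2.61

σ√T = 0.13·√0.3333 = 0.0751
ln(S/K) + (r + σ²/2)T = ln(142/148) + (0.025 + 0.13²/2)·0.3333 = -0.0414 + 0.0112 = -0.0302
d₁ = -0.0302 / 0.0751 = -0.4028 → -0.40
d₂ = d₁ − σ√T = -0.4028 − 0.0751 = -0.4779 → -0.48
exp(−rT) = exp(−0.025·0.3333) = 0.9917
N(d₁) = N(-0.40) = 0.3446;  N(d₂) = N(-0.48) = 0.3156
C = 142·0.3446 − 148·0.9917·0.3156 = 48.9332 − 46.3211 = 2.6121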